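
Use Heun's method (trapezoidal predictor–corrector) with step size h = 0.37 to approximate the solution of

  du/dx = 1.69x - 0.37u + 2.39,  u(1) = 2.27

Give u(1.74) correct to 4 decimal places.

4.7933

Heun: k1 = f(x_n, u_n); k2 = f(x_n + h, u_n + h·k1); u_{n+1} = u_n + (h/2)·(k1 + k2).
x=1.000000, u=2.270000:
  k1 = f(1.000000, 2.270000) = 3.240100
  k2 = f(1.370000, 3.468837) = 3.421830
  u ← 2.270000 + (0.37/2)·(3.240100 + 3.421830) = 3.502457
x=1.370000, u=3.502457:
  k1 = f(1.370000, 3.502457) = 3.409391
  k2 = f(1.740000, 4.763932) = 3.567945
  u ← 3.502457 + (0.37/2)·(3.409391 + 3.567945) = 4.793264
u(1.74) ≈ 4.7933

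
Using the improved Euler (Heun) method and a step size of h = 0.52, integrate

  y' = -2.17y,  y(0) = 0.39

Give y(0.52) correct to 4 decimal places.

0.1982

Heun: k1 = f(s_n, y_n); k2 = f(s_n + h, y_n + h·k1); y_{n+1} = y_n + (h/2)·(k1 + k2).
s=0.000000, y=0.390000:
  k1 = f(0.000000, 0.390000) = -0.846300
  k2 = f(0.520000, -0.050076) = 0.108665
  y ← 0.390000 + (0.52/2)·(-0.846300 + 0.108665) = 0.198215
y(0.52) ≈ 0.1982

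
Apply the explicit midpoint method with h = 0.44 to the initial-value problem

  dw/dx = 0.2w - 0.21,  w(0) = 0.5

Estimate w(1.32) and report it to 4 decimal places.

0.3341

Midpoint: k1 = f(x_n, w_n); k2 = f(x_n + h/2, w_n + (h/2)·k1); w_{n+1} = w_n + h·k2.
x=0.000000, w=0.500000:
  k1 = f(0.000000, 0.500000) = -0.110000
  k2 = f(0.220000, 0.475800) = -0.114840
  w ← 0.500000 + 0.44·(-0.114840) = 0.449470
x=0.440000, w=0.449470:
  k1 = f(0.440000, 0.449470) = -0.120106
  k2 = f(0.660000, 0.423047) = -0.125391
  w ← 0.449470 + 0.44·(-0.125391) = 0.394299
x=0.880000, w=0.394299:
  k1 = f(0.880000, 0.394299) = -0.131140
  k2 = f(1.100000, 0.365448) = -0.136910
  w ← 0.394299 + 0.44·(-0.136910) = 0.334058
w(1.32) ≈ 0.3341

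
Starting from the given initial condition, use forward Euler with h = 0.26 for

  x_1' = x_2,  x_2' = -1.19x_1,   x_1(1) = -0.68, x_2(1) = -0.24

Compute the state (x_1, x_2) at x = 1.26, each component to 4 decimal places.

-0.7424, -0.0296

Euler on (x_1,x_2): x_1_{n+1} = x_1_n + h·x_1', x_2_{n+1} = x_2_n + h·x_2'.
1.000000: (-0.680000, -0.240000); f=(-0.240000, 0.809200) → (-0.742400, -0.029608)
(x_1(1.26), x_2(1.26)) ≈ (-0.7424, -0.0296)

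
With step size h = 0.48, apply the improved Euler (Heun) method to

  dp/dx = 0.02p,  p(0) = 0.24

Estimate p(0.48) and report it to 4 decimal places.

Heun: k1 = f(x_n, p_n); k2 = f(x_n + h, p_n + h·k1); p_{n+1} = p_n + (h/2)·(k1 + k2).
x=0.000000, p=0.240000:
  k1 = f(0.000000, 0.240000) = 0.004800
  k2 = f(0.480000, 0.242304) = 0.004846
  p ← 0.240000 + (0.48/2)·(0.004800 + 0.004846) = 0.242315
p(0.48) ≈ 0.2423

0.2423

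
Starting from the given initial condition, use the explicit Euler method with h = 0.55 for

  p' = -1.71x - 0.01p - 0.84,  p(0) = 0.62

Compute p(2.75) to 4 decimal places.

-6.8260

Euler: p_{n+1} = p_n + h·f(x_n, p_n).
x=0.000000, p=0.620000: f=-0.846200 → p ← 0.620000 + 0.55·(-0.846200) = 0.154590
x=0.550000, p=0.154590: f=-1.782046 → p ← 0.154590 + 0.55·(-1.782046) = -0.825535
x=1.100000, p=-0.825535: f=-2.712745 → p ← -0.825535 + 0.55·(-2.712745) = -2.317545
x=1.650000, p=-2.317545: f=-3.638325 → p ← -2.317545 + 0.55·(-3.638325) = -4.318623
x=2.200000, p=-4.318623: f=-4.558814 → p ← -4.318623 + 0.55·(-4.558814) = -6.825971
p(2.75) ≈ -6.8260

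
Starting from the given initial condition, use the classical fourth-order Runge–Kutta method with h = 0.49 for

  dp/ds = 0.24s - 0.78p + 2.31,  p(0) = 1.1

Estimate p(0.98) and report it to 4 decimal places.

RK4: k1 = f(s_n, p_n); k2 = f(s_n + h/2, p_n + (h/2)·k1); k3 = f(s_n + h/2, p_n + (h/2)·k2); k4 = f(s_n + h, p_n + h·k3); p_{n+1} = p_n + (h/6)·(k1 + 2k2 + 2k3 + k4).
s=0.000000, p=1.100000:
  k1 = f(0.000000, 1.100000) = 1.452000
  k2 = f(0.245000, 1.455740) = 1.233323
  k3 = f(0.245000, 1.402164) = 1.275112
  k4 = f(0.490000, 1.724805) = 1.082252
  p ← 1.100000 + (0.49/6)·(k1 + 2k2 + 2k3 + k4) = 1.716675
s=0.490000, p=1.716675:
  k1 = f(0.490000, 1.716675) = 1.088594
  k2 = f(0.735000, 1.983380) = 0.939363
  k3 = f(0.735000, 1.946819) = 0.967881
  k4 = f(0.980000, 2.190937) = 0.836269
  p ← 1.716675 + (0.49/6)·(k1 + 2k2 + 2k3 + k4) = 2.185389
p(0.98) ≈ 2.1854

2.1854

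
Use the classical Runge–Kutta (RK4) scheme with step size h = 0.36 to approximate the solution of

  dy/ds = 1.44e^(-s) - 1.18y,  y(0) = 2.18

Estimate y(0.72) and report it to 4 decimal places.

RK4: k1 = f(s_n, y_n); k2 = f(s_n + h/2, y_n + (h/2)·k1); k3 = f(s_n + h/2, y_n + (h/2)·k2); k4 = f(s_n + h, y_n + h·k3); y_{n+1} = y_n + (h/6)·(k1 + 2k2 + 2k3 + k4).
s=0.000000, y=2.180000:
  k1 = f(0.000000, 2.180000) = -1.132400
  k2 = f(0.180000, 1.976168) = -1.129089
  k3 = f(0.180000, 1.976764) = -1.129792
  k4 = f(0.360000, 1.773275) = -1.087810
  y ← 2.180000 + (0.36/6)·(k1 + 2k2 + 2k3 + k4) = 1.775722
s=0.360000, y=1.775722:
  k1 = f(0.360000, 1.775722) = -1.090698
  k2 = f(0.540000, 1.579396) = -1.024530
  k3 = f(0.540000, 1.591306) = -1.038584
  k4 = f(0.720000, 1.401831) = -0.953238
  y ← 1.775722 + (0.36/6)·(k1 + 2k2 + 2k3 + k4) = 1.405512
y(0.72) ≈ 1.4055

1.4055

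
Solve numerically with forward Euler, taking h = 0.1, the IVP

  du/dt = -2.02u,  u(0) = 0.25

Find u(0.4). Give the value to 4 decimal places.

0.1014

Euler: u_{n+1} = u_n + h·f(t_n, u_n).
t=0.000000, u=0.250000: f=-0.505000 → u ← 0.250000 + 0.1·(-0.505000) = 0.199500
t=0.100000, u=0.199500: f=-0.402990 → u ← 0.199500 + 0.1·(-0.402990) = 0.159201
t=0.200000, u=0.159201: f=-0.321586 → u ← 0.159201 + 0.1·(-0.321586) = 0.127042
t=0.300000, u=0.127042: f=-0.256626 → u ← 0.127042 + 0.1·(-0.256626) = 0.101380
u(0.4) ≈ 0.1014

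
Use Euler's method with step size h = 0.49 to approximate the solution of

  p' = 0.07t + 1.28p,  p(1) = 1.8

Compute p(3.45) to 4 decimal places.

21.4140

Euler: p_{n+1} = p_n + h·f(t_n, p_n).
t=1.000000, p=1.800000: f=2.374000 → p ← 1.800000 + 0.49·2.374000 = 2.963260
t=1.490000, p=2.963260: f=3.897273 → p ← 2.963260 + 0.49·3.897273 = 4.872924
t=1.980000, p=4.872924: f=6.375942 → p ← 4.872924 + 0.49·6.375942 = 7.997135
t=2.470000, p=7.997135: f=10.409233 → p ← 7.997135 + 0.49·10.409233 = 13.097660
t=2.960000, p=13.097660: f=16.972204 → p ← 13.097660 + 0.49·16.972204 = 21.414040
p(3.45) ≈ 21.4140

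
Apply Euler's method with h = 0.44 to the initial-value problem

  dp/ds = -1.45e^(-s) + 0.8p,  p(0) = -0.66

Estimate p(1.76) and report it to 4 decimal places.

Euler: p_{n+1} = p_n + h·f(s_n, p_n).
s=0.000000, p=-0.660000: f=-1.978000 → p ← -0.660000 + 0.44·(-1.978000) = -1.530320
s=0.440000, p=-1.530320: f=-2.158109 → p ← -1.530320 + 0.44·(-2.158109) = -2.479888
s=0.880000, p=-2.479888: f=-2.585346 → p ← -2.479888 + 0.44·(-2.585346) = -3.617440
s=1.320000, p=-3.617440: f=-3.281298 → p ← -3.617440 + 0.44·(-3.281298) = -5.061211
p(1.76) ≈ -5.0612

-5.0612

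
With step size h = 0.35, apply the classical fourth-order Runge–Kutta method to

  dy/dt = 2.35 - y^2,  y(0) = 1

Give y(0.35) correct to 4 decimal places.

1.3246

RK4: k1 = f(t_n, y_n); k2 = f(t_n + h/2, y_n + (h/2)·k1); k3 = f(t_n + h/2, y_n + (h/2)·k2); k4 = f(t_n + h, y_n + h·k3); y_{n+1} = y_n + (h/6)·(k1 + 2k2 + 2k3 + k4).
t=0.000000, y=1.000000:
  k1 = f(0.000000, 1.000000) = 1.350000
  k2 = f(0.175000, 1.236250) = 0.821686
  k3 = f(0.175000, 1.143795) = 1.041733
  k4 = f(0.350000, 1.364607) = 0.487849
  y ← 1.000000 + (0.35/6)·(k1 + 2k2 + 2k3 + k4) = 1.324607
y(0.35) ≈ 1.3246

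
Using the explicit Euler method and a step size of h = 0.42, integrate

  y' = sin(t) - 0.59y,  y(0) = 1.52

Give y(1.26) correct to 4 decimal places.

Euler: y_{n+1} = y_n + h·f(t_n, y_n).
t=0.000000, y=1.520000: f=-0.896800 → y ← 1.520000 + 0.42·(-0.896800) = 1.143344
t=0.420000, y=1.143344: f=-0.266813 → y ← 1.143344 + 0.42·(-0.266813) = 1.031283
t=0.840000, y=1.031283: f=0.136186 → y ← 1.031283 + 0.42·0.136186 = 1.088481
y(1.26) ≈ 1.0885

1.0885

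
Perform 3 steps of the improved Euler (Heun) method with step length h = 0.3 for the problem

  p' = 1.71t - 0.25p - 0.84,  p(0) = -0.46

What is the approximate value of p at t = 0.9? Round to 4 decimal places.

Heun: k1 = f(t_n, p_n); k2 = f(t_n + h, p_n + h·k1); p_{n+1} = p_n + (h/2)·(k1 + k2).
t=0.000000, p=-0.460000:
  k1 = f(0.000000, -0.460000) = -0.725000
  k2 = f(0.300000, -0.677500) = -0.157625
  p ← -0.460000 + (0.3/2)·(-0.725000 + (-0.157625)) = -0.592394
t=0.300000, p=-0.592394:
  k1 = f(0.300000, -0.592394) = -0.178902
  k2 = f(0.600000, -0.646064) = 0.347516
  p ← -0.592394 + (0.3/2)·(-0.178902 + 0.347516) = -0.567102
t=0.600000, p=-0.567102:
  k1 = f(0.600000, -0.567102) = 0.327775
  k2 = f(0.900000, -0.468769) = 0.816192
  p ← -0.567102 + (0.3/2)·(0.327775 + 0.816192) = -0.395506
p(0.9) ≈ -0.3955

-0.3955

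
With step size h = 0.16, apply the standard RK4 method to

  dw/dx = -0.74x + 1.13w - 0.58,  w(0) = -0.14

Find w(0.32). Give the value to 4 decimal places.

-0.4675

RK4: k1 = f(x_n, w_n); k2 = f(x_n + h/2, w_n + (h/2)·k1); k3 = f(x_n + h/2, w_n + (h/2)·k2); k4 = f(x_n + h, w_n + h·k3); w_{n+1} = w_n + (h/6)·(k1 + 2k2 + 2k3 + k4).
x=0.000000, w=-0.140000:
  k1 = f(0.000000, -0.140000) = -0.738200
  k2 = f(0.080000, -0.199056) = -0.864133
  k3 = f(0.080000, -0.209131) = -0.875518
  k4 = f(0.160000, -0.280083) = -1.014894
  w ← -0.140000 + (0.16/6)·(k1 + 2k2 + 2k3 + k4) = -0.279531
x=0.160000, w=-0.279531:
  k1 = f(0.160000, -0.279531) = -1.014270
  k2 = f(0.240000, -0.360672) = -1.165159
  k3 = f(0.240000, -0.372743) = -1.178800
  k4 = f(0.320000, -0.468139) = -1.345797
  w ← -0.279531 + (0.16/6)·(k1 + 2k2 + 2k3 + k4) = -0.467477
w(0.32) ≈ -0.4675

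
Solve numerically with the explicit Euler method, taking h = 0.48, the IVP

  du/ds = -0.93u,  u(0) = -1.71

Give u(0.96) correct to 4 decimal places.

Euler: u_{n+1} = u_n + h·f(s_n, u_n).
s=0.000000, u=-1.710000: f=1.590300 → u ← -1.710000 + 0.48·1.590300 = -0.946656
s=0.480000, u=-0.946656: f=0.880390 → u ← -0.946656 + 0.48·0.880390 = -0.524069
u(0.96) ≈ -0.5241

-0.5241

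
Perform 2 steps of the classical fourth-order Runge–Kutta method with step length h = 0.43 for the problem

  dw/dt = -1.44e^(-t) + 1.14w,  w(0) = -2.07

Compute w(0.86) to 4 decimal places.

RK4: k1 = f(t_n, w_n); k2 = f(t_n + h/2, w_n + (h/2)·k1); k3 = f(t_n + h/2, w_n + (h/2)·k2); k4 = f(t_n + h, w_n + h·k3); w_{n+1} = w_n + (h/6)·(k1 + 2k2 + 2k3 + k4).
t=0.000000, w=-2.070000:
  k1 = f(0.000000, -2.070000) = -3.799800
  k2 = f(0.215000, -2.886957) = -4.452551
  k3 = f(0.215000, -3.027298) = -4.612540
  k4 = f(0.430000, -4.053392) = -5.557600
  w ← -2.070000 + (0.43/6)·(k1 + 2k2 + 2k3 + k4) = -4.039943
t=0.430000, w=-4.039943:
  k1 = f(0.430000, -4.039943) = -5.542268
  k2 = f(0.645000, -5.231531) = -6.719459
  k3 = f(0.645000, -5.484627) = -7.007989
  k4 = f(0.860000, -7.053379) = -8.650205
  w ← -4.039943 + (0.43/6)·(k1 + 2k2 + 2k3 + k4) = -7.024672
w(0.86) ≈ -7.0247

-7.0247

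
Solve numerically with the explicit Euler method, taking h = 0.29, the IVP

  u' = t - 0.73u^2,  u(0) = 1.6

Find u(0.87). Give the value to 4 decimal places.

Euler: u_{n+1} = u_n + h·f(t_n, u_n).
t=0.000000, u=1.600000: f=-1.868800 → u ← 1.600000 + 0.29·(-1.868800) = 1.058048
t=0.290000, u=1.058048: f=-0.527210 → u ← 1.058048 + 0.29·(-0.527210) = 0.905157
t=0.580000, u=0.905157: f=-0.018096 → u ← 0.905157 + 0.29·(-0.018096) = 0.899909
u(0.87) ≈ 0.8999

0.8999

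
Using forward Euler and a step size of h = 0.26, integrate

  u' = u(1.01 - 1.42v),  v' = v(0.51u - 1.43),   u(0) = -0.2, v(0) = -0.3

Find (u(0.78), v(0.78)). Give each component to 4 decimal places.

Euler on (u,v): u_{n+1} = u_n + h·u', v_{n+1} = v_n + h·v'.
0.000000: (-0.200000, -0.300000); f=(-0.287200, 0.459600) → (-0.274672, -0.180504)
0.260000: (-0.274672, -0.180504); f=(-0.347821, 0.283406) → (-0.365106, -0.106818)
0.520000: (-0.365106, -0.106818); f=(-0.424137, 0.172640) → (-0.475381, -0.061932)
(u(0.78), v(0.78)) ≈ (-0.4754, -0.0619)

-0.4754, -0.0619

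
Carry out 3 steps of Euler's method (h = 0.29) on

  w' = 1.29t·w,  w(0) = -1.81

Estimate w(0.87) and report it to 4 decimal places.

Euler: w_{n+1} = w_n + h·f(t_n, w_n).
t=0.000000, w=-1.810000: f=0.000000 → w ← -1.810000 + 0.29·0.000000 = -1.810000
t=0.290000, w=-1.810000: f=-0.677121 → w ← -1.810000 + 0.29·(-0.677121) = -2.006365
t=0.580000, w=-2.006365: f=-1.501162 → w ← -2.006365 + 0.29·(-1.501162) = -2.441702
w(0.87) ≈ -2.4417

-2.4417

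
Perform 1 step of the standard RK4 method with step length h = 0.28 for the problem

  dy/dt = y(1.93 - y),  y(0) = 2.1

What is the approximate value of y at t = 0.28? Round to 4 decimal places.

RK4: k1 = f(t_n, y_n); k2 = f(t_n + h/2, y_n + (h/2)·k1); k3 = f(t_n + h/2, y_n + (h/2)·k2); k4 = f(t_n + h, y_n + h·k3); y_{n+1} = y_n + (h/6)·(k1 + 2k2 + 2k3 + k4).
t=0.000000, y=2.100000:
  k1 = f(0.000000, 2.100000) = -0.357000
  k2 = f(0.140000, 2.050020) = -0.246043
  k3 = f(0.140000, 2.065554) = -0.279994
  k4 = f(0.280000, 2.021602) = -0.185182
  y ← 2.100000 + (0.28/6)·(k1 + 2k2 + 2k3 + k4) = 2.025601
y(0.28) ≈ 2.0256

2.0256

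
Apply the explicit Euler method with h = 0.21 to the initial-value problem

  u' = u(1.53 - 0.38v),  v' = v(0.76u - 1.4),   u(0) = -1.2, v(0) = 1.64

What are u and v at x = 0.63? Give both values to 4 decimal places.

Euler on (u,v): u_{n+1} = u_n + h·u', v_{n+1} = v_n + h·v'.
0.000000: (-1.200000, 1.640000); f=(-1.088160, -3.791680) → (-1.428514, 0.843747)
0.210000: (-1.428514, 0.843747); f=(-1.727610, -2.097277) → (-1.791312, 0.403319)
0.420000: (-1.791312, 0.403319); f=(-2.466168, -1.113724) → (-2.309207, 0.169437)
(u(0.63), v(0.63)) ≈ (-2.3092, 0.1694)

-2.3092, 0.1694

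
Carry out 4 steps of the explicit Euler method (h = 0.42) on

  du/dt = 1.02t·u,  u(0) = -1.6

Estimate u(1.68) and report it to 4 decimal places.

Euler: u_{n+1} = u_n + h·f(t_n, u_n).
t=0.000000, u=-1.600000: f=0.000000 → u ← -1.600000 + 0.42·0.000000 = -1.600000
t=0.420000, u=-1.600000: f=-0.685440 → u ← -1.600000 + 0.42·(-0.685440) = -1.887885
t=0.840000, u=-1.887885: f=-1.617540 → u ← -1.887885 + 0.42·(-1.617540) = -2.567251
t=1.260000, u=-2.567251: f=-3.299432 → u ← -2.567251 + 0.42·(-3.299432) = -3.953013
u(1.68) ≈ -3.9530

-3.9530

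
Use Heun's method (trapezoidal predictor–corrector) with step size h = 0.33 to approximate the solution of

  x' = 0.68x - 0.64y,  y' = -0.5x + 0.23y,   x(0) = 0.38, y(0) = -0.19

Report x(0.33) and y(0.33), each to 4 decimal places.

0.5276, -0.2804

Heun on (x,y): k1 = f(s_n, state_n); k2 = f(s_n + h, state_n + h·k1); state_{n+1} = state_n + (h/2)·(k1 + k2).
0.000000: (0.380000, -0.190000)
  k1 = (0.380000, -0.233700)
  predictor → (0.505400, -0.267121)
  k2 = (0.514629, -0.314138)
  → (0.527614, -0.280393)
(x(0.33), y(0.33)) ≈ (0.5276, -0.2804)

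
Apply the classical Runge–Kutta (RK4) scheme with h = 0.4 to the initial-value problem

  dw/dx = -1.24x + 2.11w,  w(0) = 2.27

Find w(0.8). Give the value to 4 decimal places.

11.4816

RK4: k1 = f(x_n, w_n); k2 = f(x_n + h/2, w_n + (h/2)·k1); k3 = f(x_n + h/2, w_n + (h/2)·k2); k4 = f(x_n + h, w_n + h·k3); w_{n+1} = w_n + (h/6)·(k1 + 2k2 + 2k3 + k4).
x=0.000000, w=2.270000:
  k1 = f(0.000000, 2.270000) = 4.789700
  k2 = f(0.200000, 3.227940) = 6.562953
  k3 = f(0.200000, 3.582591) = 7.311266
  k4 = f(0.400000, 5.194507) = 10.464409
  w ← 2.270000 + (0.4/6)·(k1 + 2k2 + 2k3 + k4) = 5.136837
x=0.400000, w=5.136837:
  k1 = f(0.400000, 5.136837) = 10.342725
  k2 = f(0.600000, 7.205382) = 14.459355
  k3 = f(0.600000, 8.028708) = 16.196573
  k4 = f(0.800000, 11.615466) = 23.516633
  w ← 5.136837 + (0.4/6)·(k1 + 2k2 + 2k3 + k4) = 11.481584
w(0.8) ≈ 11.4816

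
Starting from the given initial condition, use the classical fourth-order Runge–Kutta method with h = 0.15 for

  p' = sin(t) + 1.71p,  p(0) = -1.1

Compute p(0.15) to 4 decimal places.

-1.4094

RK4: k1 = f(t_n, p_n); k2 = f(t_n + h/2, p_n + (h/2)·k1); k3 = f(t_n + h/2, p_n + (h/2)·k2); k4 = f(t_n + h, p_n + h·k3); p_{n+1} = p_n + (h/6)·(k1 + 2k2 + 2k3 + k4).
t=0.000000, p=-1.100000:
  k1 = f(0.000000, -1.100000) = -1.881000
  k2 = f(0.075000, -1.241075) = -2.047309
  k3 = f(0.075000, -1.253548) = -2.068638
  k4 = f(0.150000, -1.410296) = -2.262167
  p ← -1.100000 + (0.15/6)·(k1 + 2k2 + 2k3 + k4) = -1.409376
p(0.15) ≈ -1.4094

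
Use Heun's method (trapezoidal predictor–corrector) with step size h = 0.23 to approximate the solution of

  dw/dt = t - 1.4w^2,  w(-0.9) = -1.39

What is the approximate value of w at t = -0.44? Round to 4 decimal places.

-8.1937

Heun: k1 = f(t_n, w_n); k2 = f(t_n + h, w_n + h·k1); w_{n+1} = w_n + (h/2)·(k1 + k2).
t=-0.900000, w=-1.390000:
  k1 = f(-0.900000, -1.390000) = -3.604940
  k2 = f(-0.670000, -2.219136) = -7.564392
  w ← -1.390000 + (0.23/2)·(-3.604940 + (-7.564392)) = -2.674473
t=-0.670000, w=-2.674473:
  k1 = f(-0.670000, -2.674473) = -10.683929
  k2 = f(-0.440000, -5.131777) = -37.309187
  w ← -2.674473 + (0.23/2)·(-10.683929 + (-37.309187)) = -8.193682
w(-0.44) ≈ -8.1937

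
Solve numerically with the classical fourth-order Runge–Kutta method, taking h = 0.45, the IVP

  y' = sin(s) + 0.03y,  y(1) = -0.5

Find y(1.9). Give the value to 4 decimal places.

0.3615

RK4: k1 = f(s_n, y_n); k2 = f(s_n + h/2, y_n + (h/2)·k1); k3 = f(s_n + h/2, y_n + (h/2)·k2); k4 = f(s_n + h, y_n + h·k3); y_{n+1} = y_n + (h/6)·(k1 + 2k2 + 2k3 + k4).
s=1.000000, y=-0.500000:
  k1 = f(1.000000, -0.500000) = 0.826471
  k2 = f(1.225000, -0.314044) = 0.931385
  k3 = f(1.225000, -0.290438) = 0.932093
  k4 = f(1.450000, -0.080558) = 0.990296
  y ← -0.500000 + (0.45/6)·(k1 + 2k2 + 2k3 + k4) = -0.084221
s=1.450000, y=-0.084221:
  k1 = f(1.450000, -0.084221) = 0.990186
  k2 = f(1.675000, 0.138571) = 0.998733
  k3 = f(1.675000, 0.140494) = 0.998791
  k4 = f(1.900000, 0.365235) = 0.957257
  y ← -0.084221 + (0.45/6)·(k1 + 2k2 + 2k3 + k4) = 0.361466
y(1.9) ≈ 0.3615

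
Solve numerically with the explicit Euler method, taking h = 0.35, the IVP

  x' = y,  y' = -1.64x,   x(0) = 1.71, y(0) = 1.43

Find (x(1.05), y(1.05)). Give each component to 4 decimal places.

2.0803, -2.1793

Euler on (x,y): x_{n+1} = x_n + h·x', y_{n+1} = y_n + h·y'.
0.000000: (1.710000, 1.430000); f=(1.430000, -2.804400) → (2.210500, 0.448460)
0.350000: (2.210500, 0.448460); f=(0.448460, -3.625220) → (2.367461, -0.820367)
0.700000: (2.367461, -0.820367); f=(-0.820367, -3.882636) → (2.080333, -2.179290)
(x(1.05), y(1.05)) ≈ (2.0803, -2.1793)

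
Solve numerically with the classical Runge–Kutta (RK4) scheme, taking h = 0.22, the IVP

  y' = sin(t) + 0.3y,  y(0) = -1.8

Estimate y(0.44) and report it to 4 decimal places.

RK4: k1 = f(t_n, y_n); k2 = f(t_n + h/2, y_n + (h/2)·k1); k3 = f(t_n + h/2, y_n + (h/2)·k2); k4 = f(t_n + h, y_n + h·k3); y_{n+1} = y_n + (h/6)·(k1 + 2k2 + 2k3 + k4).
t=0.000000, y=-1.800000:
  k1 = f(0.000000, -1.800000) = -0.540000
  k2 = f(0.110000, -1.859400) = -0.448042
  k3 = f(0.110000, -1.849285) = -0.445007
  k4 = f(0.220000, -1.897902) = -0.351141
  y ← -1.800000 + (0.22/6)·(k1 + 2k2 + 2k3 + k4) = -1.898165
t=0.220000, y=-1.898165:
  k1 = f(0.220000, -1.898165) = -0.351220
  k2 = f(0.330000, -1.936800) = -0.256997
  k3 = f(0.330000, -1.926435) = -0.253887
  k4 = f(0.440000, -1.954021) = -0.160267
  y ← -1.898165 + (0.22/6)·(k1 + 2k2 + 2k3 + k4) = -1.954385
y(0.44) ≈ -1.9544

-1.9544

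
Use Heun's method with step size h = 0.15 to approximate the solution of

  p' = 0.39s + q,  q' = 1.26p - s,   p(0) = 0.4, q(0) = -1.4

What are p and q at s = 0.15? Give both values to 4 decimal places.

0.2001, -1.3555

Heun on (p,q): k1 = f(s_n, state_n); k2 = f(s_n + h, state_n + h·k1); state_{n+1} = state_n + (h/2)·(k1 + k2).
0.000000: (0.400000, -1.400000)
  k1 = (-1.400000, 0.504000)
  predictor → (0.190000, -1.324400)
  k2 = (-1.265900, 0.089400)
  → (0.200058, -1.355495)
(p(0.15), q(0.15)) ≈ (0.2001, -1.3555)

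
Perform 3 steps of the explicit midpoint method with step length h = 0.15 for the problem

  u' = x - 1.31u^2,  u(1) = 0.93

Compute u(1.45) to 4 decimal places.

Midpoint: k1 = f(x_n, u_n); k2 = f(x_n + h/2, u_n + (h/2)·k1); u_{n+1} = u_n + h·k2.
x=1.000000, u=0.930000:
  k1 = f(1.000000, 0.930000) = -0.133019
  k2 = f(1.075000, 0.920024) = -0.033841
  u ← 0.930000 + 0.15·(-0.033841) = 0.924924
x=1.150000, u=0.924924:
  k1 = f(1.150000, 0.924924) = 0.029316
  k2 = f(1.225000, 0.927123) = 0.098981
  u ← 0.924924 + 0.15·0.098981 = 0.939771
x=1.300000, u=0.939771:
  k1 = f(1.300000, 0.939771) = 0.143048
  k2 = f(1.375000, 0.950500) = 0.191481
  u ← 0.939771 + 0.15·0.191481 = 0.968493
u(1.45) ≈ 0.9685

0.9685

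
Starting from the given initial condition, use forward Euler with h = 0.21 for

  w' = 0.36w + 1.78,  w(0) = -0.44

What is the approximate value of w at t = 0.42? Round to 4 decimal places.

0.2668

Euler: w_{n+1} = w_n + h·f(t_n, w_n).
t=0.000000, w=-0.440000: f=1.621600 → w ← -0.440000 + 0.21·1.621600 = -0.099464
t=0.210000, w=-0.099464: f=1.744193 → w ← -0.099464 + 0.21·1.744193 = 0.266817
w(0.42) ≈ 0.2668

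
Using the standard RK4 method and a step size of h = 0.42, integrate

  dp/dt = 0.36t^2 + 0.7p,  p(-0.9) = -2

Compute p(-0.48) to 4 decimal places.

RK4: k1 = f(t_n, p_n); k2 = f(t_n + h/2, p_n + (h/2)·k1); k3 = f(t_n + h/2, p_n + (h/2)·k2); k4 = f(t_n + h, p_n + h·k3); p_{n+1} = p_n + (h/6)·(k1 + 2k2 + 2k3 + k4).
t=-0.900000, p=-2.000000:
  k1 = f(-0.900000, -2.000000) = -1.108400
  k2 = f(-0.690000, -2.232764) = -1.391539
  k3 = f(-0.690000, -2.292223) = -1.433160
  k4 = f(-0.480000, -2.601927) = -1.738405
  p ← -2.000000 + (0.42/6)·(k1 + 2k2 + 2k3 + k4) = -2.594734
p(-0.48) ≈ -2.5947

-2.5947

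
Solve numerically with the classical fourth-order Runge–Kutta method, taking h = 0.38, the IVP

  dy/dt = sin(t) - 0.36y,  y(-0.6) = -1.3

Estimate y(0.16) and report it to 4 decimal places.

-1.1194

RK4: k1 = f(t_n, y_n); k2 = f(t_n + h/2, y_n + (h/2)·k1); k3 = f(t_n + h/2, y_n + (h/2)·k2); k4 = f(t_n + h, y_n + h·k3); y_{n+1} = y_n + (h/6)·(k1 + 2k2 + 2k3 + k4).
t=-0.600000, y=-1.300000:
  k1 = f(-0.600000, -1.300000) = -0.096642
  k2 = f(-0.410000, -1.318362) = 0.076001
  k3 = f(-0.410000, -1.285560) = 0.064192
  k4 = f(-0.220000, -1.275607) = 0.240989
  y ← -1.300000 + (0.38/6)·(k1 + 2k2 + 2k3 + k4) = -1.273100
t=-0.220000, y=-1.273100:
  k1 = f(-0.220000, -1.273100) = 0.240086
  k2 = f(-0.030000, -1.227484) = 0.411899
  k3 = f(-0.030000, -1.194840) = 0.400147
  k4 = f(0.160000, -1.121044) = 0.562894
  y ← -1.273100 + (0.38/6)·(k1 + 2k2 + 2k3 + k4) = -1.119386
y(0.16) ≈ -1.1194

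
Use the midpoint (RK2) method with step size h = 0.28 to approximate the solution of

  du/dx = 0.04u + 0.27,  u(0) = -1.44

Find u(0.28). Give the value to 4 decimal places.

Midpoint: k1 = f(x_n, u_n); k2 = f(x_n + h/2, u_n + (h/2)·k1); u_{n+1} = u_n + h·k2.
x=0.000000, u=-1.440000:
  k1 = f(0.000000, -1.440000) = 0.212400
  k2 = f(0.140000, -1.410264) = 0.213589
  u ← -1.440000 + 0.28·0.213589 = -1.380195
u(0.28) ≈ -1.3802

-1.3802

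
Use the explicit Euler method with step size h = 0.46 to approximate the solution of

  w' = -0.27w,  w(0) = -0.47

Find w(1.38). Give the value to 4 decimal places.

-0.3157

Euler: w_{n+1} = w_n + h·f(x_n, w_n).
x=0.000000, w=-0.470000: f=0.126900 → w ← -0.470000 + 0.46·0.126900 = -0.411626
x=0.460000, w=-0.411626: f=0.111139 → w ← -0.411626 + 0.46·0.111139 = -0.360502
x=0.920000, w=-0.360502: f=0.097336 → w ← -0.360502 + 0.46·0.097336 = -0.315728
w(1.38) ≈ -0.3157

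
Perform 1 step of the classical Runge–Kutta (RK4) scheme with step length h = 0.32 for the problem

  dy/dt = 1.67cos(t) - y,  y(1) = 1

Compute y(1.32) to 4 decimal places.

0.9044

RK4: k1 = f(t_n, y_n); k2 = f(t_n + h/2, y_n + (h/2)·k1); k3 = f(t_n + h/2, y_n + (h/2)·k2); k4 = f(t_n + h, y_n + h·k3); y_{n+1} = y_n + (h/6)·(k1 + 2k2 + 2k3 + k4).
t=1.000000, y=1.000000:
  k1 = f(1.000000, 1.000000) = -0.097695
  k2 = f(1.160000, 0.984369) = -0.317472
  k3 = f(1.160000, 0.949205) = -0.282308
  k4 = f(1.320000, 0.909662) = -0.495209
  y ← 1.000000 + (0.32/6)·(k1 + 2k2 + 2k3 + k4) = 0.904402
y(1.32) ≈ 0.9044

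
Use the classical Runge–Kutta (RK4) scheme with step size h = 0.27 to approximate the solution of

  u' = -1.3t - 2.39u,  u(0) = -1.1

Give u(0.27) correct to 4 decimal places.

-0.6167

RK4: k1 = f(t_n, u_n); k2 = f(t_n + h/2, u_n + (h/2)·k1); k3 = f(t_n + h/2, u_n + (h/2)·k2); k4 = f(t_n + h, u_n + h·k3); u_{n+1} = u_n + (h/6)·(k1 + 2k2 + 2k3 + k4).
t=0.000000, u=-1.100000:
  k1 = f(0.000000, -1.100000) = 2.629000
  k2 = f(0.135000, -0.745085) = 1.605253
  k3 = f(0.135000, -0.883291) = 1.935565
  k4 = f(0.270000, -0.577397) = 1.028980
  u ← -1.100000 + (0.27/6)·(k1 + 2k2 + 2k3 + k4) = -0.616717
u(0.27) ≈ -0.6167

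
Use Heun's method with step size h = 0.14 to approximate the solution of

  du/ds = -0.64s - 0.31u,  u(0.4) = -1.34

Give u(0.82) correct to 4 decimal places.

-1.3316

Heun: k1 = f(s_n, u_n); k2 = f(s_n + h, u_n + h·k1); u_{n+1} = u_n + (h/2)·(k1 + k2).
s=0.400000, u=-1.340000:
  k1 = f(0.400000, -1.340000) = 0.159400
  k2 = f(0.540000, -1.317684) = 0.062882
  u ← -1.340000 + (0.14/2)·(0.159400 + 0.062882) = -1.324440
s=0.540000, u=-1.324440:
  k1 = f(0.540000, -1.324440) = 0.064976
  k2 = f(0.680000, -1.315344) = -0.027443
  u ← -1.324440 + (0.14/2)·(0.064976 + (-0.027443)) = -1.321813
s=0.680000, u=-1.321813:
  k1 = f(0.680000, -1.321813) = -0.025438
  k2 = f(0.820000, -1.325374) = -0.113934
  u ← -1.321813 + (0.14/2)·(-0.025438 + (-0.113934)) = -1.331569
u(0.82) ≈ -1.3316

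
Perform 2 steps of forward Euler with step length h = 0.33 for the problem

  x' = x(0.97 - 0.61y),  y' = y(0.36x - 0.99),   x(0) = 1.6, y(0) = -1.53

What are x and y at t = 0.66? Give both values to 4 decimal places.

4.1315, -1.2982

Euler on (x,y): x_{n+1} = x_n + h·x', y_{n+1} = y_n + h·y'.
0.000000: (1.600000, -1.530000); f=(3.045280, 0.633420) → (2.604942, -1.320971)
0.330000: (2.604942, -1.320971); f=(4.625837, 0.068982) → (4.131469, -1.298207)
(x(0.66), y(0.66)) ≈ (4.1315, -1.2982)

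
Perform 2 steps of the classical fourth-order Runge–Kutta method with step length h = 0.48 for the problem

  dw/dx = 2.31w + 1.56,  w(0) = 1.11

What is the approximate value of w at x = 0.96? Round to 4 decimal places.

RK4: k1 = f(x_n, w_n); k2 = f(x_n + h/2, w_n + (h/2)·k1); k3 = f(x_n + h/2, w_n + (h/2)·k2); k4 = f(x_n + h, w_n + h·k3); w_{n+1} = w_n + (h/6)·(k1 + 2k2 + 2k3 + k4).
x=0.000000, w=1.110000:
  k1 = f(0.000000, 1.110000) = 4.124100
  k2 = f(0.240000, 2.099784) = 6.410501
  k3 = f(0.240000, 2.648520) = 7.678082
  k4 = f(0.480000, 4.795479) = 12.637557
  w ← 1.110000 + (0.48/6)·(k1 + 2k2 + 2k3 + k4) = 4.705106
x=0.480000, w=4.705106:
  k1 = f(0.480000, 4.705106) = 12.428794
  k2 = f(0.720000, 7.688016) = 19.319318
  k3 = f(0.720000, 9.341742) = 23.139424
  k4 = f(0.960000, 15.812030) = 38.085788
  w ← 4.705106 + (0.48/6)·(k1 + 2k2 + 2k3 + k4) = 15.539671
w(0.96) ≈ 15.5397

15.5397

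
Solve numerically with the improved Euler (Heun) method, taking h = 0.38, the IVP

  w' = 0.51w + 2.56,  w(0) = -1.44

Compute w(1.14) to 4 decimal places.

Heun: k1 = f(t_n, w_n); k2 = f(t_n + h, w_n + h·k1); w_{n+1} = w_n + (h/2)·(k1 + k2).
t=0.000000, w=-1.440000:
  k1 = f(0.000000, -1.440000) = 1.825600
  k2 = f(0.380000, -0.746272) = 2.179401
  w ← -1.440000 + (0.38/2)·(1.825600 + 2.179401) = -0.679050
t=0.380000, w=-0.679050:
  k1 = f(0.380000, -0.679050) = 2.213685
  k2 = f(0.760000, 0.162150) = 2.642697
  w ← -0.679050 + (0.38/2)·(2.213685 + 2.642697) = 0.243663
t=0.760000, w=0.243663:
  k1 = f(0.760000, 0.243663) = 2.684268
  k2 = f(1.140000, 1.263685) = 3.204479
  w ← 0.243663 + (0.38/2)·(2.684268 + 3.204479) = 1.362525
w(1.14) ≈ 1.3625

1.3625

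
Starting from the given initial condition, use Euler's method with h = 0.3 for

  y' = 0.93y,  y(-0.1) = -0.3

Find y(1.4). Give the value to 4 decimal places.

-1.0268

Euler: y_{n+1} = y_n + h·f(t_n, y_n).
t=-0.100000, y=-0.300000: f=-0.279000 → y ← -0.300000 + 0.3·(-0.279000) = -0.383700
t=0.200000, y=-0.383700: f=-0.356841 → y ← -0.383700 + 0.3·(-0.356841) = -0.490752
t=0.500000, y=-0.490752: f=-0.456400 → y ← -0.490752 + 0.3·(-0.456400) = -0.627672
t=0.800000, y=-0.627672: f=-0.583735 → y ← -0.627672 + 0.3·(-0.583735) = -0.802793
t=1.100000, y=-0.802793: f=-0.746597 → y ← -0.802793 + 0.3·(-0.746597) = -1.026772
y(1.4) ≈ -1.0268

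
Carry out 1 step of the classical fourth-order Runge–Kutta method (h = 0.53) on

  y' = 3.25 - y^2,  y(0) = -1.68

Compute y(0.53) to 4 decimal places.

-1.1290

RK4: k1 = f(x_n, y_n); k2 = f(x_n + h/2, y_n + (h/2)·k1); k3 = f(x_n + h/2, y_n + (h/2)·k2); k4 = f(x_n + h, y_n + h·k3); y_{n+1} = y_n + (h/6)·(k1 + 2k2 + 2k3 + k4).
x=0.000000, y=-1.680000:
  k1 = f(0.000000, -1.680000) = 0.427600
  k2 = f(0.265000, -1.566686) = 0.795495
  k3 = f(0.265000, -1.469194) = 1.091469
  k4 = f(0.530000, -1.101521) = 2.036651
  y ← -1.680000 + (0.53/6)·(k1 + 2k2 + 2k3 + k4) = -1.128961
y(0.53) ≈ -1.1290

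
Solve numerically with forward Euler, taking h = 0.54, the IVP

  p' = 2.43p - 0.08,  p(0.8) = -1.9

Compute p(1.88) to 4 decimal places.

Euler: p_{n+1} = p_n + h·f(x_n, p_n).
x=0.800000, p=-1.900000: f=-4.697000 → p ← -1.900000 + 0.54·(-4.697000) = -4.436380
x=1.340000, p=-4.436380: f=-10.860403 → p ← -4.436380 + 0.54·(-10.860403) = -10.300998
p(1.88) ≈ -10.3010

-10.3010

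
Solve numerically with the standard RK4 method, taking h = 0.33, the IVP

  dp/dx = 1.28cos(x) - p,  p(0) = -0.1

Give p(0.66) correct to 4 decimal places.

RK4: k1 = f(x_n, p_n); k2 = f(x_n + h/2, p_n + (h/2)·k1); k3 = f(x_n + h/2, p_n + (h/2)·k2); k4 = f(x_n + h, p_n + h·k3); p_{n+1} = p_n + (h/6)·(k1 + 2k2 + 2k3 + k4).
x=0.000000, p=-0.100000:
  k1 = f(0.000000, -0.100000) = 1.380000
  k2 = f(0.165000, 0.127700) = 1.134915
  k3 = f(0.165000, 0.087261) = 1.175354
  k4 = f(0.330000, 0.287867) = 0.923067
  p ← -0.100000 + (0.33/6)·(k1 + 2k2 + 2k3 + k4) = 0.280798
x=0.330000, p=0.280798:
  k1 = f(0.330000, 0.280798) = 0.930136
  k2 = f(0.495000, 0.434271) = 0.692089
  k3 = f(0.495000, 0.394993) = 0.731367
  k4 = f(0.660000, 0.522149) = 0.489041
  p ← 0.280798 + (0.33/6)·(k1 + 2k2 + 2k3 + k4) = 0.515433
p(0.66) ≈ 0.5154

0.5154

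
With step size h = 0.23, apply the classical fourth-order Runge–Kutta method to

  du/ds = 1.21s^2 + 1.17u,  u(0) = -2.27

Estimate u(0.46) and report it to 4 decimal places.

RK4: k1 = f(s_n, u_n); k2 = f(s_n + h/2, u_n + (h/2)·k1); k3 = f(s_n + h/2, u_n + (h/2)·k2); k4 = f(s_n + h, u_n + h·k3); u_{n+1} = u_n + (h/6)·(k1 + 2k2 + 2k3 + k4).
s=0.000000, u=-2.270000:
  k1 = f(0.000000, -2.270000) = -2.655900
  k2 = f(0.115000, -2.575429) = -2.997249
  k3 = f(0.115000, -2.614684) = -3.043178
  k4 = f(0.230000, -2.969931) = -3.410810
  u ← -2.270000 + (0.23/6)·(k1 + 2k2 + 2k3 + k4) = -2.965657
s=0.230000, u=-2.965657:
  k1 = f(0.230000, -2.965657) = -3.405809
  k2 = f(0.345000, -3.357325) = -3.784050
  k3 = f(0.345000, -3.400822) = -3.834942
  k4 = f(0.460000, -3.847693) = -4.245765
  u ← -2.965657 + (0.23/6)·(k1 + 2k2 + 2k3 + k4) = -3.843090
u(0.46) ≈ -3.8431

-3.8431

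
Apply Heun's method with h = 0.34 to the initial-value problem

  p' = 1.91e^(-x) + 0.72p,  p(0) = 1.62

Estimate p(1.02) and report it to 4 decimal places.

Heun: k1 = f(x_n, p_n); k2 = f(x_n + h, p_n + h·k1); p_{n+1} = p_n + (h/2)·(k1 + k2).
x=0.000000, p=1.620000:
  k1 = f(0.000000, 1.620000) = 3.076400
  k2 = f(0.340000, 2.665976) = 3.278984
  p ← 1.620000 + (0.34/2)·(3.076400 + 3.278984) = 2.700415
x=0.340000, p=2.700415:
  k1 = f(0.340000, 2.700415) = 3.303780
  k2 = f(0.680000, 3.823701) = 3.720703
  p ← 2.700415 + (0.34/2)·(3.303780 + 3.720703) = 3.894577
x=0.680000, p=3.894577:
  k1 = f(0.680000, 3.894577) = 3.771734
  k2 = f(1.020000, 5.176967) = 4.416153
  p ← 3.894577 + (0.34/2)·(3.771734 + 4.416153) = 5.286518
p(1.02) ≈ 5.2865

5.2865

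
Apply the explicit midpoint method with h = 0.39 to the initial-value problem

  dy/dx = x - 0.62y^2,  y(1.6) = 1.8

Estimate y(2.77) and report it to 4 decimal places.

1.9880

Midpoint: k1 = f(x_n, y_n); k2 = f(x_n + h/2, y_n + (h/2)·k1); y_{n+1} = y_n + h·k2.
x=1.600000, y=1.800000:
  k1 = f(1.600000, 1.800000) = -0.408800
  k2 = f(1.795000, 1.720284) = -0.039814
  y ← 1.800000 + 0.39·(-0.039814) = 1.784473
x=1.990000, y=1.784473:
  k1 = f(1.990000, 1.784473) = 0.015708
  k2 = f(2.185000, 1.787536) = 0.203924
  y ← 1.784473 + 0.39·0.203924 = 1.864003
x=2.380000, y=1.864003:
  k1 = f(2.380000, 1.864003) = 0.225805
  k2 = f(2.575000, 1.908035) = 0.317829
  y ← 1.864003 + 0.39·0.317829 = 1.987956
y(2.77) ≈ 1.9880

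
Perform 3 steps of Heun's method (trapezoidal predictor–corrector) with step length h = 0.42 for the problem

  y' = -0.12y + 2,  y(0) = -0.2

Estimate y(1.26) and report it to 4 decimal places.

Heun: k1 = f(t_n, y_n); k2 = f(t_n + h, y_n + h·k1); y_{n+1} = y_n + (h/2)·(k1 + k2).
t=0.000000, y=-0.200000:
  k1 = f(0.000000, -0.200000) = 2.024000
  k2 = f(0.420000, 0.650080) = 1.921990
  y ← -0.200000 + (0.42/2)·(2.024000 + 1.921990) = 0.628658
t=0.420000, y=0.628658:
  k1 = f(0.420000, 0.628658) = 1.924561
  k2 = f(0.840000, 1.436974) = 1.827563
  y ← 0.628658 + (0.42/2)·(1.924561 + 1.827563) = 1.416604
t=0.840000, y=1.416604:
  k1 = f(0.840000, 1.416604) = 1.830008
  k2 = f(1.260000, 2.185207) = 1.737775
  y ← 1.416604 + (0.42/2)·(1.830008 + 1.737775) = 2.165838
y(1.26) ≈ 2.1658

2.1658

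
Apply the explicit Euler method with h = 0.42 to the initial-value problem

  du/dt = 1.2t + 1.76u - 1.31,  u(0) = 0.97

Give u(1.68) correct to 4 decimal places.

4.8208

Euler: u_{n+1} = u_n + h·f(t_n, u_n).
t=0.000000, u=0.970000: f=0.397200 → u ← 0.970000 + 0.42·0.397200 = 1.136824
t=0.420000, u=1.136824: f=1.194810 → u ← 1.136824 + 0.42·1.194810 = 1.638644
t=0.840000, u=1.638644: f=2.582014 → u ← 1.638644 + 0.42·2.582014 = 2.723090
t=1.260000, u=2.723090: f=4.994639 → u ← 2.723090 + 0.42·4.994639 = 4.820838
u(1.68) ≈ 4.8208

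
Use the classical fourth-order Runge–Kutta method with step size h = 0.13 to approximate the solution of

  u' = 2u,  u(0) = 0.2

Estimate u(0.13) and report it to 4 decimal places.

RK4: k1 = f(x_n, u_n); k2 = f(x_n + h/2, u_n + (h/2)·k1); k3 = f(x_n + h/2, u_n + (h/2)·k2); k4 = f(x_n + h, u_n + h·k3); u_{n+1} = u_n + (h/6)·(k1 + 2k2 + 2k3 + k4).
x=0.000000, u=0.200000:
  k1 = f(0.000000, 0.200000) = 0.400000
  k2 = f(0.065000, 0.226000) = 0.452000
  k3 = f(0.065000, 0.229380) = 0.458760
  k4 = f(0.130000, 0.259639) = 0.519278
  u ← 0.200000 + (0.13/6)·(k1 + 2k2 + 2k3 + k4) = 0.259384
u(0.13) ≈ 0.2594

0.2594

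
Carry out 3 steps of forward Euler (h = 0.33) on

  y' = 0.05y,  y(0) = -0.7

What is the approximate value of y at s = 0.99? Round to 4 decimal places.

Euler: y_{n+1} = y_n + h·f(s_n, y_n).
s=0.000000, y=-0.700000: f=-0.035000 → y ← -0.700000 + 0.33·(-0.035000) = -0.711550
s=0.330000, y=-0.711550: f=-0.035577 → y ← -0.711550 + 0.33·(-0.035577) = -0.723291
s=0.660000, y=-0.723291: f=-0.036165 → y ← -0.723291 + 0.33·(-0.036165) = -0.735225
y(0.99) ≈ -0.7352

-0.7352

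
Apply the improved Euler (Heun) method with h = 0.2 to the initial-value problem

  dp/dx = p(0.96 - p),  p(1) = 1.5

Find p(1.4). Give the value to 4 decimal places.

1.2753

Heun: k1 = f(x_n, p_n); k2 = f(x_n + h, p_n + h·k1); p_{n+1} = p_n + (h/2)·(k1 + k2).
x=1.000000, p=1.500000:
  k1 = f(1.000000, 1.500000) = -0.810000
  k2 = f(1.200000, 1.338000) = -0.505764
  p ← 1.500000 + (0.2/2)·(-0.810000 + (-0.505764)) = 1.368424
x=1.200000, p=1.368424:
  k1 = f(1.200000, 1.368424) = -0.558896
  k2 = f(1.400000, 1.256644) = -0.372776
  p ← 1.368424 + (0.2/2)·(-0.558896 + (-0.372776)) = 1.275256
p(1.4) ≈ 1.2753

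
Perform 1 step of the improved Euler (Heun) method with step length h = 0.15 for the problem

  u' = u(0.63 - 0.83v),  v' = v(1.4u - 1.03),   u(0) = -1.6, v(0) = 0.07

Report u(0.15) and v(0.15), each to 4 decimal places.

Heun on (u,v): k1 = f(t_n, state_n); k2 = f(t_n + h, state_n + h·k1); state_{n+1} = state_n + (h/2)·(k1 + k2).
0.000000: (-1.600000, 0.070000)
  k1 = (-0.915040, -0.228900)
  predictor → (-1.737256, 0.035665)
  k2 = (-1.043045, -0.123478)
  → (-1.746856, 0.043572)
(u(0.15), v(0.15)) ≈ (-1.7469, 0.0436)

-1.7469, 0.0436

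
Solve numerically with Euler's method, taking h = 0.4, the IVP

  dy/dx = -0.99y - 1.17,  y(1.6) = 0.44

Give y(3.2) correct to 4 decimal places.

-0.9660

Euler: y_{n+1} = y_n + h·f(x_n, y_n).
x=1.600000, y=0.440000: f=-1.605600 → y ← 0.440000 + 0.4·(-1.605600) = -0.202240
x=2.000000, y=-0.202240: f=-0.969782 → y ← -0.202240 + 0.4·(-0.969782) = -0.590153
x=2.400000, y=-0.590153: f=-0.585749 → y ← -0.590153 + 0.4·(-0.585749) = -0.824452
x=2.800000, y=-0.824452: f=-0.353792 → y ← -0.824452 + 0.4·(-0.353792) = -0.965969
y(3.2) ≈ -0.9660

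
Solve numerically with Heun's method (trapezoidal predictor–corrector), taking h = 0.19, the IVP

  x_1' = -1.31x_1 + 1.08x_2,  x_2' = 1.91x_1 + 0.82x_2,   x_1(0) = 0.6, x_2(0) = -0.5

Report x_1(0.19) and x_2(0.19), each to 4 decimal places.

Heun on (x_1,x_2): k1 = f(t_n, state_n); k2 = f(t_n + h, state_n + h·k1); state_{n+1} = state_n + (h/2)·(k1 + k2).
0.000000: (0.600000, -0.500000)
  k1 = (-1.326000, 0.736000)
  predictor → (0.348060, -0.360160)
  k2 = (-0.844931, 0.369463)
  → (0.393762, -0.394981)
(x_1(0.19), x_2(0.19)) ≈ (0.3938, -0.3950)

0.3938, -0.3950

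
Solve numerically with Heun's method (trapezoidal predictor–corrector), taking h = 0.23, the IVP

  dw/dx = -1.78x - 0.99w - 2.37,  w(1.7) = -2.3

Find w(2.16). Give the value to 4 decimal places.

-3.6112

Heun: k1 = f(x_n, w_n); k2 = f(x_n + h, w_n + h·k1); w_{n+1} = w_n + (h/2)·(k1 + k2).
x=1.700000, w=-2.300000:
  k1 = f(1.700000, -2.300000) = -3.119000
  k2 = f(1.930000, -3.017370) = -2.818204
  w ← -2.300000 + (0.23/2)·(-3.119000 + (-2.818204)) = -2.982778
x=1.930000, w=-2.982778:
  k1 = f(1.930000, -2.982778) = -2.852449
  k2 = f(2.160000, -3.638842) = -2.612347
  w ← -2.982778 + (0.23/2)·(-2.852449 + (-2.612347)) = -3.611230
w(2.16) ≈ -3.6112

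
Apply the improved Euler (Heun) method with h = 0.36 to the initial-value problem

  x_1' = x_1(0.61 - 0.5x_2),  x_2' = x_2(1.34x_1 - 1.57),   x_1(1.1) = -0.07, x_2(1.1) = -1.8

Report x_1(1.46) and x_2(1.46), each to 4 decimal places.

Heun on (x_1,x_2): k1 = f(t_n, state_n); k2 = f(t_n + h, state_n + h·k1); state_{n+1} = state_n + (h/2)·(k1 + k2).
1.100000: (-0.070000, -1.800000)
  k1 = (-0.105700, 2.994840)
  predictor → (-0.108052, -0.721858)
  k2 = (-0.104911, 1.237834)
  → (-0.107910, -1.038119)
(x_1(1.46), x_2(1.46)) ≈ (-0.1079, -1.0381)

-0.1079, -1.0381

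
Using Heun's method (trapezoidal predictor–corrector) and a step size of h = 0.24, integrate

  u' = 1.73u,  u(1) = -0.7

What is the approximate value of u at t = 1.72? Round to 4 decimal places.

-2.3691

Heun: k1 = f(t_n, u_n); k2 = f(t_n + h, u_n + h·k1); u_{n+1} = u_n + (h/2)·(k1 + k2).
t=1.000000, u=-0.700000:
  k1 = f(1.000000, -0.700000) = -1.211000
  k2 = f(1.240000, -0.990640) = -1.713807
  u ← -0.700000 + (0.24/2)·(-1.211000 + (-1.713807)) = -1.050977
t=1.240000, u=-1.050977:
  k1 = f(1.240000, -1.050977) = -1.818190
  k2 = f(1.480000, -1.487342) = -2.573102
  u ← -1.050977 + (0.24/2)·(-1.818190 + (-2.573102)) = -1.577932
t=1.480000, u=-1.577932:
  k1 = f(1.480000, -1.577932) = -2.729822
  k2 = f(1.720000, -2.233089) = -3.863244
  u ← -1.577932 + (0.24/2)·(-2.729822 + (-3.863244)) = -2.369100
u(1.72) ≈ -2.3691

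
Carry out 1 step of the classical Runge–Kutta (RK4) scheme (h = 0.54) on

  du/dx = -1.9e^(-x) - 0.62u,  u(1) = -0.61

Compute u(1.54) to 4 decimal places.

-0.6805

RK4: k1 = f(x_n, u_n); k2 = f(x_n + h/2, u_n + (h/2)·k1); k3 = f(x_n + h/2, u_n + (h/2)·k2); k4 = f(x_n + h, u_n + h·k3); u_{n+1} = u_n + (h/6)·(k1 + 2k2 + 2k3 + k4).
x=1.000000, u=-0.610000:
  k1 = f(1.000000, -0.610000) = -0.320771
  k2 = f(1.270000, -0.696608) = -0.101683
  k3 = f(1.270000, -0.637454) = -0.138358
  k4 = f(1.540000, -0.684714) = 0.017198
  u ← -0.610000 + (0.54/6)·(k1 + 2k2 + 2k3 + k4) = -0.680529
u(1.54) ≈ -0.6805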